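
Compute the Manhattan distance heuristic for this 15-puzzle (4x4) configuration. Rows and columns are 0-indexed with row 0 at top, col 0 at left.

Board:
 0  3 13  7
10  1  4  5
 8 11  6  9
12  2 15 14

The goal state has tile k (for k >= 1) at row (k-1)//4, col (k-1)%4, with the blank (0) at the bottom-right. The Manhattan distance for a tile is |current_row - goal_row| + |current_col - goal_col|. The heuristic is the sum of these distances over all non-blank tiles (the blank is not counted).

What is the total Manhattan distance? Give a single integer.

Tile 3: (0,1)->(0,2) = 1
Tile 13: (0,2)->(3,0) = 5
Tile 7: (0,3)->(1,2) = 2
Tile 10: (1,0)->(2,1) = 2
Tile 1: (1,1)->(0,0) = 2
Tile 4: (1,2)->(0,3) = 2
Tile 5: (1,3)->(1,0) = 3
Tile 8: (2,0)->(1,3) = 4
Tile 11: (2,1)->(2,2) = 1
Tile 6: (2,2)->(1,1) = 2
Tile 9: (2,3)->(2,0) = 3
Tile 12: (3,0)->(2,3) = 4
Tile 2: (3,1)->(0,1) = 3
Tile 15: (3,2)->(3,2) = 0
Tile 14: (3,3)->(3,1) = 2
Sum: 1 + 5 + 2 + 2 + 2 + 2 + 3 + 4 + 1 + 2 + 3 + 4 + 3 + 0 + 2 = 36

Answer: 36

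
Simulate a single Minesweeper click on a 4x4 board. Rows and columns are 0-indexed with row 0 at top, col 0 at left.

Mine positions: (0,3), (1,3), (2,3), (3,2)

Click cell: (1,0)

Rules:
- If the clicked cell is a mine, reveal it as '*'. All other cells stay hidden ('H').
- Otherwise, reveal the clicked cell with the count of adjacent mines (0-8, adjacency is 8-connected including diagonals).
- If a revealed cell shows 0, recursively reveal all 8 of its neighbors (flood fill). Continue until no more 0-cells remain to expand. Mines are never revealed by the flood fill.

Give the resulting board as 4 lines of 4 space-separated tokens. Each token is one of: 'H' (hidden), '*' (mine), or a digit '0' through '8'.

0 0 2 H
0 0 3 H
0 1 3 H
0 1 H H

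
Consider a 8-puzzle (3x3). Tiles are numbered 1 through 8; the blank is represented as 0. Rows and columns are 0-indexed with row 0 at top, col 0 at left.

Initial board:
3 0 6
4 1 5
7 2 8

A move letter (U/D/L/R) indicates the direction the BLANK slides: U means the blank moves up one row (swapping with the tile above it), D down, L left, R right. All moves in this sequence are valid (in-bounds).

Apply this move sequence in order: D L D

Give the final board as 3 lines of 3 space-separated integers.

After move 1 (D):
3 1 6
4 0 5
7 2 8

After move 2 (L):
3 1 6
0 4 5
7 2 8

After move 3 (D):
3 1 6
7 4 5
0 2 8

Answer: 3 1 6
7 4 5
0 2 8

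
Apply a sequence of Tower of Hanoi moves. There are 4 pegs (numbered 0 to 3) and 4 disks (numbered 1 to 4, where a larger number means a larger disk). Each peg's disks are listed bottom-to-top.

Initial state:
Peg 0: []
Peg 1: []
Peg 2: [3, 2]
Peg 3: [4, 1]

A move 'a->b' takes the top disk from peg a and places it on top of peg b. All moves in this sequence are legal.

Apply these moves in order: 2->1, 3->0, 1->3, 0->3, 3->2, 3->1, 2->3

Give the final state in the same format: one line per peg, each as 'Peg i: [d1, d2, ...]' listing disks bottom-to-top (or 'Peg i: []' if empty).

Answer: Peg 0: []
Peg 1: [2]
Peg 2: [3]
Peg 3: [4, 1]

Derivation:
After move 1 (2->1):
Peg 0: []
Peg 1: [2]
Peg 2: [3]
Peg 3: [4, 1]

After move 2 (3->0):
Peg 0: [1]
Peg 1: [2]
Peg 2: [3]
Peg 3: [4]

After move 3 (1->3):
Peg 0: [1]
Peg 1: []
Peg 2: [3]
Peg 3: [4, 2]

After move 4 (0->3):
Peg 0: []
Peg 1: []
Peg 2: [3]
Peg 3: [4, 2, 1]

After move 5 (3->2):
Peg 0: []
Peg 1: []
Peg 2: [3, 1]
Peg 3: [4, 2]

After move 6 (3->1):
Peg 0: []
Peg 1: [2]
Peg 2: [3, 1]
Peg 3: [4]

After move 7 (2->3):
Peg 0: []
Peg 1: [2]
Peg 2: [3]
Peg 3: [4, 1]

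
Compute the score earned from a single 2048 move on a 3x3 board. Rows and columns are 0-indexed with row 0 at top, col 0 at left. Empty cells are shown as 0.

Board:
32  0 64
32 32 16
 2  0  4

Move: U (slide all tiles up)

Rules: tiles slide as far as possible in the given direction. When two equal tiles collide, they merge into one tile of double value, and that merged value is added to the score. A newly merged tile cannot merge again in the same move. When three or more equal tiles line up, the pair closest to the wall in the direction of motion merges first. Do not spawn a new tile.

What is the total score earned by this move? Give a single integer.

Slide up:
col 0: [32, 32, 2] -> [64, 2, 0]  score +64 (running 64)
col 1: [0, 32, 0] -> [32, 0, 0]  score +0 (running 64)
col 2: [64, 16, 4] -> [64, 16, 4]  score +0 (running 64)
Board after move:
64 32 64
 2  0 16
 0  0  4

Answer: 64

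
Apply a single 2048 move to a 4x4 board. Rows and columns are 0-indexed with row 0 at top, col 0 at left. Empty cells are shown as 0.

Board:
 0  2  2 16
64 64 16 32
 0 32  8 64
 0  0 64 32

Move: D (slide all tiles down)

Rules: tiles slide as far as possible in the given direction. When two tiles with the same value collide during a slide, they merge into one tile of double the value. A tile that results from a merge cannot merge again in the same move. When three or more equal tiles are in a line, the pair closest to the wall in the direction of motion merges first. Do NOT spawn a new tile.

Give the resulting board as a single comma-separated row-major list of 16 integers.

Answer: 0, 0, 2, 16, 0, 2, 16, 32, 0, 64, 8, 64, 64, 32, 64, 32

Derivation:
Slide down:
col 0: [0, 64, 0, 0] -> [0, 0, 0, 64]
col 1: [2, 64, 32, 0] -> [0, 2, 64, 32]
col 2: [2, 16, 8, 64] -> [2, 16, 8, 64]
col 3: [16, 32, 64, 32] -> [16, 32, 64, 32]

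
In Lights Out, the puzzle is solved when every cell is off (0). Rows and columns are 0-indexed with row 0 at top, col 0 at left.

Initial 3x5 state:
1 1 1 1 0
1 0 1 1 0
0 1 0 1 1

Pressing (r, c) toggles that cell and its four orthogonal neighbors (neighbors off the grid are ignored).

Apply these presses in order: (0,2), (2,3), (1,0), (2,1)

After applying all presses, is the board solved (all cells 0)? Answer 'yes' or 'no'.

After press 1 at (0,2):
1 0 0 0 0
1 0 0 1 0
0 1 0 1 1

After press 2 at (2,3):
1 0 0 0 0
1 0 0 0 0
0 1 1 0 0

After press 3 at (1,0):
0 0 0 0 0
0 1 0 0 0
1 1 1 0 0

After press 4 at (2,1):
0 0 0 0 0
0 0 0 0 0
0 0 0 0 0

Lights still on: 0

Answer: yes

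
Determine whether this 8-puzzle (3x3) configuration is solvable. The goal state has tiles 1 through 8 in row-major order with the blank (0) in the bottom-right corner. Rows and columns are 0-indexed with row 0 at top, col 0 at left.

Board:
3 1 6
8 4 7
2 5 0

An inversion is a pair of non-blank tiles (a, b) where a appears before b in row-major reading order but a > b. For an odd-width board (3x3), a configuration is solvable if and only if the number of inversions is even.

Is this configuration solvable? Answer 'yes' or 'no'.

Answer: yes

Derivation:
Inversions (pairs i<j in row-major order where tile[i] > tile[j] > 0): 12
12 is even, so the puzzle is solvable.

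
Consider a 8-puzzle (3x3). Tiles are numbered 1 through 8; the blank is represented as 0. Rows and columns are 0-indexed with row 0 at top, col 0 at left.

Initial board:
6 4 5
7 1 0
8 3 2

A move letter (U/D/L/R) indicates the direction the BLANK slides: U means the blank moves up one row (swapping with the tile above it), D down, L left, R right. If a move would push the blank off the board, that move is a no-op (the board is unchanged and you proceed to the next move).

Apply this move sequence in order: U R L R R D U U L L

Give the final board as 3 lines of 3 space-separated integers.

After move 1 (U):
6 4 0
7 1 5
8 3 2

After move 2 (R):
6 4 0
7 1 5
8 3 2

After move 3 (L):
6 0 4
7 1 5
8 3 2

After move 4 (R):
6 4 0
7 1 5
8 3 2

After move 5 (R):
6 4 0
7 1 5
8 3 2

After move 6 (D):
6 4 5
7 1 0
8 3 2

After move 7 (U):
6 4 0
7 1 5
8 3 2

After move 8 (U):
6 4 0
7 1 5
8 3 2

After move 9 (L):
6 0 4
7 1 5
8 3 2

After move 10 (L):
0 6 4
7 1 5
8 3 2

Answer: 0 6 4
7 1 5
8 3 2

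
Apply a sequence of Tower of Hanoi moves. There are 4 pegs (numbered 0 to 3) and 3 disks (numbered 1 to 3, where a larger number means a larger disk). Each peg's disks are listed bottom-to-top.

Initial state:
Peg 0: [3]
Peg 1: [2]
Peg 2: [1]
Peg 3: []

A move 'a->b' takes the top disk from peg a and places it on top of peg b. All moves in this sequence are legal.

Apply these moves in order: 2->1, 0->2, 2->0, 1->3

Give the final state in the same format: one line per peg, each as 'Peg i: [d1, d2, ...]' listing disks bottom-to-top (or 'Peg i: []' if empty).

After move 1 (2->1):
Peg 0: [3]
Peg 1: [2, 1]
Peg 2: []
Peg 3: []

After move 2 (0->2):
Peg 0: []
Peg 1: [2, 1]
Peg 2: [3]
Peg 3: []

After move 3 (2->0):
Peg 0: [3]
Peg 1: [2, 1]
Peg 2: []
Peg 3: []

After move 4 (1->3):
Peg 0: [3]
Peg 1: [2]
Peg 2: []
Peg 3: [1]

Answer: Peg 0: [3]
Peg 1: [2]
Peg 2: []
Peg 3: [1]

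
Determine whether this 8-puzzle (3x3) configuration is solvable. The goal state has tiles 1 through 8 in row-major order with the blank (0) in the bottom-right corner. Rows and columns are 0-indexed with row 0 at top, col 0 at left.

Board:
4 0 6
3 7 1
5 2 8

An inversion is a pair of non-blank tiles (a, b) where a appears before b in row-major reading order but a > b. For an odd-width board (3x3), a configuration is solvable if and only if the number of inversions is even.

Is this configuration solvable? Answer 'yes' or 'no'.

Answer: no

Derivation:
Inversions (pairs i<j in row-major order where tile[i] > tile[j] > 0): 13
13 is odd, so the puzzle is not solvable.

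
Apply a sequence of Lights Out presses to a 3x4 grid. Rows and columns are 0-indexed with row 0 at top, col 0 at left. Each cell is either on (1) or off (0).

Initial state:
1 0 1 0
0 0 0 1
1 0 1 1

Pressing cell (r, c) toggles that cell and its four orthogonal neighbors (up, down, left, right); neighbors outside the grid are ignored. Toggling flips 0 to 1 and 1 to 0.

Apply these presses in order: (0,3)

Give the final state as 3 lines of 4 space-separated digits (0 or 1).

After press 1 at (0,3):
1 0 0 1
0 0 0 0
1 0 1 1

Answer: 1 0 0 1
0 0 0 0
1 0 1 1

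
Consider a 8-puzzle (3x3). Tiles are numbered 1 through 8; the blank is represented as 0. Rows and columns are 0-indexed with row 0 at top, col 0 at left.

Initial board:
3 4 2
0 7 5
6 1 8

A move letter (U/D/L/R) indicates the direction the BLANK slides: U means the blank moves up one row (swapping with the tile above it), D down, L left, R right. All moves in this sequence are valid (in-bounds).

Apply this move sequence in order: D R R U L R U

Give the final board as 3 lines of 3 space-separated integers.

Answer: 3 4 0
6 7 2
1 8 5

Derivation:
After move 1 (D):
3 4 2
6 7 5
0 1 8

After move 2 (R):
3 4 2
6 7 5
1 0 8

After move 3 (R):
3 4 2
6 7 5
1 8 0

After move 4 (U):
3 4 2
6 7 0
1 8 5

After move 5 (L):
3 4 2
6 0 7
1 8 5

After move 6 (R):
3 4 2
6 7 0
1 8 5

After move 7 (U):
3 4 0
6 7 2
1 8 5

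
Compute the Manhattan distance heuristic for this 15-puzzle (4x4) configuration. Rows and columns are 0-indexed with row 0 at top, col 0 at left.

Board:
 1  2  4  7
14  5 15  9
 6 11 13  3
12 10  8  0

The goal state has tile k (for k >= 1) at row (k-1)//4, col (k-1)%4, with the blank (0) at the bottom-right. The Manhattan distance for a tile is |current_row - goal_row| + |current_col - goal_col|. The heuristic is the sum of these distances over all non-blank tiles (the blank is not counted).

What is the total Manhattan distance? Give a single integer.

Tile 1: at (0,0), goal (0,0), distance |0-0|+|0-0| = 0
Tile 2: at (0,1), goal (0,1), distance |0-0|+|1-1| = 0
Tile 4: at (0,2), goal (0,3), distance |0-0|+|2-3| = 1
Tile 7: at (0,3), goal (1,2), distance |0-1|+|3-2| = 2
Tile 14: at (1,0), goal (3,1), distance |1-3|+|0-1| = 3
Tile 5: at (1,1), goal (1,0), distance |1-1|+|1-0| = 1
Tile 15: at (1,2), goal (3,2), distance |1-3|+|2-2| = 2
Tile 9: at (1,3), goal (2,0), distance |1-2|+|3-0| = 4
Tile 6: at (2,0), goal (1,1), distance |2-1|+|0-1| = 2
Tile 11: at (2,1), goal (2,2), distance |2-2|+|1-2| = 1
Tile 13: at (2,2), goal (3,0), distance |2-3|+|2-0| = 3
Tile 3: at (2,3), goal (0,2), distance |2-0|+|3-2| = 3
Tile 12: at (3,0), goal (2,3), distance |3-2|+|0-3| = 4
Tile 10: at (3,1), goal (2,1), distance |3-2|+|1-1| = 1
Tile 8: at (3,2), goal (1,3), distance |3-1|+|2-3| = 3
Sum: 0 + 0 + 1 + 2 + 3 + 1 + 2 + 4 + 2 + 1 + 3 + 3 + 4 + 1 + 3 = 30

Answer: 30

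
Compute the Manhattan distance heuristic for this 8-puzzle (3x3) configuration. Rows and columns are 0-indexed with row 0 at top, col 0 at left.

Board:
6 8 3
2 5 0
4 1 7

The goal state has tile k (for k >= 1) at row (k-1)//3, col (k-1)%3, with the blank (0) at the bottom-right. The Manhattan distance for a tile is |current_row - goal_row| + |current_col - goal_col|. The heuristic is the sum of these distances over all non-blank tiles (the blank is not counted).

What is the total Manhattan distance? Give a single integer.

Answer: 13

Derivation:
Tile 6: at (0,0), goal (1,2), distance |0-1|+|0-2| = 3
Tile 8: at (0,1), goal (2,1), distance |0-2|+|1-1| = 2
Tile 3: at (0,2), goal (0,2), distance |0-0|+|2-2| = 0
Tile 2: at (1,0), goal (0,1), distance |1-0|+|0-1| = 2
Tile 5: at (1,1), goal (1,1), distance |1-1|+|1-1| = 0
Tile 4: at (2,0), goal (1,0), distance |2-1|+|0-0| = 1
Tile 1: at (2,1), goal (0,0), distance |2-0|+|1-0| = 3
Tile 7: at (2,2), goal (2,0), distance |2-2|+|2-0| = 2
Sum: 3 + 2 + 0 + 2 + 0 + 1 + 3 + 2 = 13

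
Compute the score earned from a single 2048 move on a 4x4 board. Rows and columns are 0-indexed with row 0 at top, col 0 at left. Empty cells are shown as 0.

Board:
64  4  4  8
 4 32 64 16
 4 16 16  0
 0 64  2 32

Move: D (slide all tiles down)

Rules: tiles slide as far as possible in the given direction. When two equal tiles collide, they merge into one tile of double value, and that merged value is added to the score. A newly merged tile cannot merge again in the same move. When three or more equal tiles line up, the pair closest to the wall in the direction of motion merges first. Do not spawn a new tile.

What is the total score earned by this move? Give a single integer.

Slide down:
col 0: [64, 4, 4, 0] -> [0, 0, 64, 8]  score +8 (running 8)
col 1: [4, 32, 16, 64] -> [4, 32, 16, 64]  score +0 (running 8)
col 2: [4, 64, 16, 2] -> [4, 64, 16, 2]  score +0 (running 8)
col 3: [8, 16, 0, 32] -> [0, 8, 16, 32]  score +0 (running 8)
Board after move:
 0  4  4  0
 0 32 64  8
64 16 16 16
 8 64  2 32

Answer: 8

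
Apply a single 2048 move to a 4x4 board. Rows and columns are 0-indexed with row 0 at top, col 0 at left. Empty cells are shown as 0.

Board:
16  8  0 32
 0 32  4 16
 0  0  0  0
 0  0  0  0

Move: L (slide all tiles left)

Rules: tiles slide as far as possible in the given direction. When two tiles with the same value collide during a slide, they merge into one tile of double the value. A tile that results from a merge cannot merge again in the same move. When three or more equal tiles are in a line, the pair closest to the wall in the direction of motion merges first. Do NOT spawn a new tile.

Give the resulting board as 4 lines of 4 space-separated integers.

Answer: 16  8 32  0
32  4 16  0
 0  0  0  0
 0  0  0  0

Derivation:
Slide left:
row 0: [16, 8, 0, 32] -> [16, 8, 32, 0]
row 1: [0, 32, 4, 16] -> [32, 4, 16, 0]
row 2: [0, 0, 0, 0] -> [0, 0, 0, 0]
row 3: [0, 0, 0, 0] -> [0, 0, 0, 0]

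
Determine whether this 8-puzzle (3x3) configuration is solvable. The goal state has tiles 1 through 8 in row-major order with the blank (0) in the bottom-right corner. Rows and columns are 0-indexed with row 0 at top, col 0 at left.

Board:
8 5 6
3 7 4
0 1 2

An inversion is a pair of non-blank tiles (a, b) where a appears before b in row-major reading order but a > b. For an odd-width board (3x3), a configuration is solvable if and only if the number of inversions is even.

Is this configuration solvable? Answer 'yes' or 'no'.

Answer: yes

Derivation:
Inversions (pairs i<j in row-major order where tile[i] > tile[j] > 0): 22
22 is even, so the puzzle is solvable.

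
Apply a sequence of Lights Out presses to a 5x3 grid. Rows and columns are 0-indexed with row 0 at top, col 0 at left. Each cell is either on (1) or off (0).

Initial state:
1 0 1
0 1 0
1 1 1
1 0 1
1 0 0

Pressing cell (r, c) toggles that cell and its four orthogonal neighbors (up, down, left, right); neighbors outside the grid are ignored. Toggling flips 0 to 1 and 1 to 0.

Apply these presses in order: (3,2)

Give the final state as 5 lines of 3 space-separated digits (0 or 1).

Answer: 1 0 1
0 1 0
1 1 0
1 1 0
1 0 1

Derivation:
After press 1 at (3,2):
1 0 1
0 1 0
1 1 0
1 1 0
1 0 1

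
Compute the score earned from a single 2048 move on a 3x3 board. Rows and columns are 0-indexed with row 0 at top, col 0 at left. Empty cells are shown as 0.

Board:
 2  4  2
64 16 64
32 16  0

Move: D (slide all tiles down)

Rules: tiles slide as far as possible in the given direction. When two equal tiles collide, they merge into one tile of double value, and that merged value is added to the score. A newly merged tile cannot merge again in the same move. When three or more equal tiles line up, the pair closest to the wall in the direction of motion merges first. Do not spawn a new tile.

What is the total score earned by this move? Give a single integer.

Answer: 32

Derivation:
Slide down:
col 0: [2, 64, 32] -> [2, 64, 32]  score +0 (running 0)
col 1: [4, 16, 16] -> [0, 4, 32]  score +32 (running 32)
col 2: [2, 64, 0] -> [0, 2, 64]  score +0 (running 32)
Board after move:
 2  0  0
64  4  2
32 32 64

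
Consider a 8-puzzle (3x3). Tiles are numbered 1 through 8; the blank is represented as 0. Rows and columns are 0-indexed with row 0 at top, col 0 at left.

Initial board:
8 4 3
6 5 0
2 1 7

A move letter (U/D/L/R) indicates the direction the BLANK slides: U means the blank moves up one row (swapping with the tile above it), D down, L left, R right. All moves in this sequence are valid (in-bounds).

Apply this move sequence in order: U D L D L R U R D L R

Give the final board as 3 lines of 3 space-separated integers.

Answer: 8 4 3
6 5 7
2 1 0

Derivation:
After move 1 (U):
8 4 0
6 5 3
2 1 7

After move 2 (D):
8 4 3
6 5 0
2 1 7

After move 3 (L):
8 4 3
6 0 5
2 1 7

After move 4 (D):
8 4 3
6 1 5
2 0 7

After move 5 (L):
8 4 3
6 1 5
0 2 7

After move 6 (R):
8 4 3
6 1 5
2 0 7

After move 7 (U):
8 4 3
6 0 5
2 1 7

After move 8 (R):
8 4 3
6 5 0
2 1 7

After move 9 (D):
8 4 3
6 5 7
2 1 0

After move 10 (L):
8 4 3
6 5 7
2 0 1

After move 11 (R):
8 4 3
6 5 7
2 1 0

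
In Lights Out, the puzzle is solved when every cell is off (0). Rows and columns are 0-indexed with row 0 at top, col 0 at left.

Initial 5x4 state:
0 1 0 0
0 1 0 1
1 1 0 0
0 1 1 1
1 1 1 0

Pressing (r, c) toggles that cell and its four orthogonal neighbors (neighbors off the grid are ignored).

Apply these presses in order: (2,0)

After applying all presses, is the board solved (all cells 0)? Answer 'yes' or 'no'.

Answer: no

Derivation:
After press 1 at (2,0):
0 1 0 0
1 1 0 1
0 0 0 0
1 1 1 1
1 1 1 0

Lights still on: 11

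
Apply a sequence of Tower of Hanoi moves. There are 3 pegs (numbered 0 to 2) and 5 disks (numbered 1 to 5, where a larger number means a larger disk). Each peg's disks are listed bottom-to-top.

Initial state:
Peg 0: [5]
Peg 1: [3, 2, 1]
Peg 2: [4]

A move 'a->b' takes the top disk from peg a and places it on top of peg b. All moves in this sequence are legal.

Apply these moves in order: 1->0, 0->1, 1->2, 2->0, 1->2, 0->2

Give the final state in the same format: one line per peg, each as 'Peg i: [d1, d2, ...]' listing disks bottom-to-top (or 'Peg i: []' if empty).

Answer: Peg 0: [5]
Peg 1: [3]
Peg 2: [4, 2, 1]

Derivation:
After move 1 (1->0):
Peg 0: [5, 1]
Peg 1: [3, 2]
Peg 2: [4]

After move 2 (0->1):
Peg 0: [5]
Peg 1: [3, 2, 1]
Peg 2: [4]

After move 3 (1->2):
Peg 0: [5]
Peg 1: [3, 2]
Peg 2: [4, 1]

After move 4 (2->0):
Peg 0: [5, 1]
Peg 1: [3, 2]
Peg 2: [4]

After move 5 (1->2):
Peg 0: [5, 1]
Peg 1: [3]
Peg 2: [4, 2]

After move 6 (0->2):
Peg 0: [5]
Peg 1: [3]
Peg 2: [4, 2, 1]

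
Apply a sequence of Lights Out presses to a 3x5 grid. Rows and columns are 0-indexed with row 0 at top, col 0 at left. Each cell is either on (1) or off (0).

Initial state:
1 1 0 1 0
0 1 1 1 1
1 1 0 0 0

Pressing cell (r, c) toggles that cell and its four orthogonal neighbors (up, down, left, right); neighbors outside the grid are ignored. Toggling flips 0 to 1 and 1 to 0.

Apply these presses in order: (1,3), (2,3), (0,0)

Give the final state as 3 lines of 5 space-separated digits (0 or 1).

Answer: 0 0 0 0 0
1 1 0 1 0
1 1 1 0 1

Derivation:
After press 1 at (1,3):
1 1 0 0 0
0 1 0 0 0
1 1 0 1 0

After press 2 at (2,3):
1 1 0 0 0
0 1 0 1 0
1 1 1 0 1

After press 3 at (0,0):
0 0 0 0 0
1 1 0 1 0
1 1 1 0 1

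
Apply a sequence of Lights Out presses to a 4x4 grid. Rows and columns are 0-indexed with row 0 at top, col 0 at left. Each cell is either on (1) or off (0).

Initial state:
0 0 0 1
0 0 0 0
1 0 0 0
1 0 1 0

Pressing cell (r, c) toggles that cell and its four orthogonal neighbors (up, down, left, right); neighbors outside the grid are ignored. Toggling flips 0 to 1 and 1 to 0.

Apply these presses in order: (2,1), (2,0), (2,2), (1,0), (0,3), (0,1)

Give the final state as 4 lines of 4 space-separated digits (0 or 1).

After press 1 at (2,1):
0 0 0 1
0 1 0 0
0 1 1 0
1 1 1 0

After press 2 at (2,0):
0 0 0 1
1 1 0 0
1 0 1 0
0 1 1 0

After press 3 at (2,2):
0 0 0 1
1 1 1 0
1 1 0 1
0 1 0 0

After press 4 at (1,0):
1 0 0 1
0 0 1 0
0 1 0 1
0 1 0 0

After press 5 at (0,3):
1 0 1 0
0 0 1 1
0 1 0 1
0 1 0 0

After press 6 at (0,1):
0 1 0 0
0 1 1 1
0 1 0 1
0 1 0 0

Answer: 0 1 0 0
0 1 1 1
0 1 0 1
0 1 0 0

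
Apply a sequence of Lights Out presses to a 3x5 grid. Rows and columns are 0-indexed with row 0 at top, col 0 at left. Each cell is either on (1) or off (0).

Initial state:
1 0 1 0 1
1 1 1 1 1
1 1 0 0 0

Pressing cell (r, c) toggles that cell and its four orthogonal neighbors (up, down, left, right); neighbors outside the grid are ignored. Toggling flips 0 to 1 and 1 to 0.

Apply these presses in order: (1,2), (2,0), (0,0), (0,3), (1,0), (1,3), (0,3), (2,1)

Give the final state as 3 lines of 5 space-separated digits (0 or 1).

Answer: 1 1 0 1 1
0 0 1 1 0
0 1 0 1 0

Derivation:
After press 1 at (1,2):
1 0 0 0 1
1 0 0 0 1
1 1 1 0 0

After press 2 at (2,0):
1 0 0 0 1
0 0 0 0 1
0 0 1 0 0

After press 3 at (0,0):
0 1 0 0 1
1 0 0 0 1
0 0 1 0 0

After press 4 at (0,3):
0 1 1 1 0
1 0 0 1 1
0 0 1 0 0

After press 5 at (1,0):
1 1 1 1 0
0 1 0 1 1
1 0 1 0 0

After press 6 at (1,3):
1 1 1 0 0
0 1 1 0 0
1 0 1 1 0

After press 7 at (0,3):
1 1 0 1 1
0 1 1 1 0
1 0 1 1 0

After press 8 at (2,1):
1 1 0 1 1
0 0 1 1 0
0 1 0 1 0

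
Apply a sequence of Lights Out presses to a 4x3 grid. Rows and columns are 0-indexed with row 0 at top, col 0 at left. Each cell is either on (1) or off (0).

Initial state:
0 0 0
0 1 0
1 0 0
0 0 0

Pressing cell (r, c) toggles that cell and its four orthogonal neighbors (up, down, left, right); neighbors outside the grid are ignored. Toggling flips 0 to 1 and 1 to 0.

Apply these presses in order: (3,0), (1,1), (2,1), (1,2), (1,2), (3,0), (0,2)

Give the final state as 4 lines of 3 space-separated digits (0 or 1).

After press 1 at (3,0):
0 0 0
0 1 0
0 0 0
1 1 0

After press 2 at (1,1):
0 1 0
1 0 1
0 1 0
1 1 0

After press 3 at (2,1):
0 1 0
1 1 1
1 0 1
1 0 0

After press 4 at (1,2):
0 1 1
1 0 0
1 0 0
1 0 0

After press 5 at (1,2):
0 1 0
1 1 1
1 0 1
1 0 0

After press 6 at (3,0):
0 1 0
1 1 1
0 0 1
0 1 0

After press 7 at (0,2):
0 0 1
1 1 0
0 0 1
0 1 0

Answer: 0 0 1
1 1 0
0 0 1
0 1 0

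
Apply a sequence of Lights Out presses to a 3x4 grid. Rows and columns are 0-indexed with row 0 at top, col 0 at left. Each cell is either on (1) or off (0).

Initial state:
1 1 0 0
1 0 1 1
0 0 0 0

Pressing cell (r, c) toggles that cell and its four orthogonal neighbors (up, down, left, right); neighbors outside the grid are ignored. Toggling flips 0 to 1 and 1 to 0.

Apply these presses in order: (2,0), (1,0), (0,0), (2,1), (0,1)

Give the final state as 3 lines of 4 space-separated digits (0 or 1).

Answer: 0 1 1 0
0 1 1 1
1 0 1 0

Derivation:
After press 1 at (2,0):
1 1 0 0
0 0 1 1
1 1 0 0

After press 2 at (1,0):
0 1 0 0
1 1 1 1
0 1 0 0

After press 3 at (0,0):
1 0 0 0
0 1 1 1
0 1 0 0

After press 4 at (2,1):
1 0 0 0
0 0 1 1
1 0 1 0

After press 5 at (0,1):
0 1 1 0
0 1 1 1
1 0 1 0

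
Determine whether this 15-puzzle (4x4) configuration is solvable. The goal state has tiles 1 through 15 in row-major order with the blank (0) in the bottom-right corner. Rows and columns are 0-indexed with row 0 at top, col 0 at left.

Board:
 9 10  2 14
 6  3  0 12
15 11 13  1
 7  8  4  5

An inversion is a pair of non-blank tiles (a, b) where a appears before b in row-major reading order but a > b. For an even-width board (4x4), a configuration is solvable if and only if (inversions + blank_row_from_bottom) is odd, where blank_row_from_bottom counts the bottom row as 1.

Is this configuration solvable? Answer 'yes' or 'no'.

Answer: no

Derivation:
Inversions: 59
Blank is in row 1 (0-indexed from top), which is row 3 counting from the bottom (bottom = 1).
59 + 3 = 62, which is even, so the puzzle is not solvable.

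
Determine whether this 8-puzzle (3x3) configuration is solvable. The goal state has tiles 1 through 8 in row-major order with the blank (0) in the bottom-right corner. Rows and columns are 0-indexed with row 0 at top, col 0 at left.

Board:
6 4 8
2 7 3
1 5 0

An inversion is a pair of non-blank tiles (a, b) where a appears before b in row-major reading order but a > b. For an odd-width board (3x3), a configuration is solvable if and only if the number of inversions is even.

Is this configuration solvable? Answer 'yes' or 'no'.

Inversions (pairs i<j in row-major order where tile[i] > tile[j] > 0): 18
18 is even, so the puzzle is solvable.

Answer: yes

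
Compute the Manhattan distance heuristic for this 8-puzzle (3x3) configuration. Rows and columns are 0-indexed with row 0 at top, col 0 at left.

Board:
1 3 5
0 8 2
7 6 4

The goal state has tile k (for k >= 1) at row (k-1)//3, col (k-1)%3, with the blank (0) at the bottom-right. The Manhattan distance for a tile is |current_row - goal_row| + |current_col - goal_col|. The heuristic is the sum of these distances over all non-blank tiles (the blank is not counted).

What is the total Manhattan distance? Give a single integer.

Answer: 11

Derivation:
Tile 1: (0,0)->(0,0) = 0
Tile 3: (0,1)->(0,2) = 1
Tile 5: (0,2)->(1,1) = 2
Tile 8: (1,1)->(2,1) = 1
Tile 2: (1,2)->(0,1) = 2
Tile 7: (2,0)->(2,0) = 0
Tile 6: (2,1)->(1,2) = 2
Tile 4: (2,2)->(1,0) = 3
Sum: 0 + 1 + 2 + 1 + 2 + 0 + 2 + 3 = 11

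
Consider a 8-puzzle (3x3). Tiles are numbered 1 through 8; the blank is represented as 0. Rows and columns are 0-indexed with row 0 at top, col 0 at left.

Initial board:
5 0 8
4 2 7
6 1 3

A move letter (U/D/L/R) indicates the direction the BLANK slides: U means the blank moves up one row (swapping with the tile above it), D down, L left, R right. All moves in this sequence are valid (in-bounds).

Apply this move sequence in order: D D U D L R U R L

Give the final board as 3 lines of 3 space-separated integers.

Answer: 5 2 8
4 0 7
6 1 3

Derivation:
After move 1 (D):
5 2 8
4 0 7
6 1 3

After move 2 (D):
5 2 8
4 1 7
6 0 3

After move 3 (U):
5 2 8
4 0 7
6 1 3

After move 4 (D):
5 2 8
4 1 7
6 0 3

After move 5 (L):
5 2 8
4 1 7
0 6 3

After move 6 (R):
5 2 8
4 1 7
6 0 3

After move 7 (U):
5 2 8
4 0 7
6 1 3

After move 8 (R):
5 2 8
4 7 0
6 1 3

After move 9 (L):
5 2 8
4 0 7
6 1 3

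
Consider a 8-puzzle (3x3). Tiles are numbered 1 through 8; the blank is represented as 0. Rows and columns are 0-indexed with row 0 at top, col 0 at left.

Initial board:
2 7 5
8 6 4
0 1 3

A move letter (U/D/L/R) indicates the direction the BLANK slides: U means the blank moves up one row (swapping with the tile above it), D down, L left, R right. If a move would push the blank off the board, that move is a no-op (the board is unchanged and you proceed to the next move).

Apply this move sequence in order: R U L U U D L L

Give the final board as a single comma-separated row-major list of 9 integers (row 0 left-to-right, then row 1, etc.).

After move 1 (R):
2 7 5
8 6 4
1 0 3

After move 2 (U):
2 7 5
8 0 4
1 6 3

After move 3 (L):
2 7 5
0 8 4
1 6 3

After move 4 (U):
0 7 5
2 8 4
1 6 3

After move 5 (U):
0 7 5
2 8 4
1 6 3

After move 6 (D):
2 7 5
0 8 4
1 6 3

After move 7 (L):
2 7 5
0 8 4
1 6 3

After move 8 (L):
2 7 5
0 8 4
1 6 3

Answer: 2, 7, 5, 0, 8, 4, 1, 6, 3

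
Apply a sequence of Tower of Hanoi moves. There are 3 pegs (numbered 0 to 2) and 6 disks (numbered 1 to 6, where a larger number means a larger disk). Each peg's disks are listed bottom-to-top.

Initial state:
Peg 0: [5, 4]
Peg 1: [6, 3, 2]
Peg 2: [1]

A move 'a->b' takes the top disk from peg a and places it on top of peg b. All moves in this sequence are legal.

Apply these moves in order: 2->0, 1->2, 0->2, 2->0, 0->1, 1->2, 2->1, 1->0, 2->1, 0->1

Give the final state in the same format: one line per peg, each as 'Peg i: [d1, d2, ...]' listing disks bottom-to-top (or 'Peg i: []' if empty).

Answer: Peg 0: [5, 4]
Peg 1: [6, 3, 2, 1]
Peg 2: []

Derivation:
After move 1 (2->0):
Peg 0: [5, 4, 1]
Peg 1: [6, 3, 2]
Peg 2: []

After move 2 (1->2):
Peg 0: [5, 4, 1]
Peg 1: [6, 3]
Peg 2: [2]

After move 3 (0->2):
Peg 0: [5, 4]
Peg 1: [6, 3]
Peg 2: [2, 1]

After move 4 (2->0):
Peg 0: [5, 4, 1]
Peg 1: [6, 3]
Peg 2: [2]

After move 5 (0->1):
Peg 0: [5, 4]
Peg 1: [6, 3, 1]
Peg 2: [2]

After move 6 (1->2):
Peg 0: [5, 4]
Peg 1: [6, 3]
Peg 2: [2, 1]

After move 7 (2->1):
Peg 0: [5, 4]
Peg 1: [6, 3, 1]
Peg 2: [2]

After move 8 (1->0):
Peg 0: [5, 4, 1]
Peg 1: [6, 3]
Peg 2: [2]

After move 9 (2->1):
Peg 0: [5, 4, 1]
Peg 1: [6, 3, 2]
Peg 2: []

After move 10 (0->1):
Peg 0: [5, 4]
Peg 1: [6, 3, 2, 1]
Peg 2: []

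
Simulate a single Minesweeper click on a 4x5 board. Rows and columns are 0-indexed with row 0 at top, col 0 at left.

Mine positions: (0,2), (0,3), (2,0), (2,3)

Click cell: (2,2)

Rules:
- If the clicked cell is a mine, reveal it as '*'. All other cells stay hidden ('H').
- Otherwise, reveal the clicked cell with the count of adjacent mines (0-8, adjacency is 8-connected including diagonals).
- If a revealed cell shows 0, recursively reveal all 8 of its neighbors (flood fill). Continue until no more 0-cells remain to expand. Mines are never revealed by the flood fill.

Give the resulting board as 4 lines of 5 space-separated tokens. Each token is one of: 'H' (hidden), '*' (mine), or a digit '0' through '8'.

H H H H H
H H H H H
H H 1 H H
H H H H H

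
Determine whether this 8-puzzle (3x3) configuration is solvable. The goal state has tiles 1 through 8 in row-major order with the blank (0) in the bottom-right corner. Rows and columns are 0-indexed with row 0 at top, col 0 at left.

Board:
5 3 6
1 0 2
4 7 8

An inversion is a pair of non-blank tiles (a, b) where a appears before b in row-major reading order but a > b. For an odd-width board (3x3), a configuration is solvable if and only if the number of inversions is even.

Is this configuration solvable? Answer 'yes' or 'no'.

Inversions (pairs i<j in row-major order where tile[i] > tile[j] > 0): 9
9 is odd, so the puzzle is not solvable.

Answer: no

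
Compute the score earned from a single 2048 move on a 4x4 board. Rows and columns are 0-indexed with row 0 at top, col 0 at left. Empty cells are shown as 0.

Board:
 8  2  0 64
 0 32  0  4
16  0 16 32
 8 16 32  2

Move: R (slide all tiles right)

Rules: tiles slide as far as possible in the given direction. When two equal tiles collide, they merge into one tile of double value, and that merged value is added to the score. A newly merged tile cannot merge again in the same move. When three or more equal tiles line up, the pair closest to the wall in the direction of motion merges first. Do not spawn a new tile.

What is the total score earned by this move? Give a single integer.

Answer: 32

Derivation:
Slide right:
row 0: [8, 2, 0, 64] -> [0, 8, 2, 64]  score +0 (running 0)
row 1: [0, 32, 0, 4] -> [0, 0, 32, 4]  score +0 (running 0)
row 2: [16, 0, 16, 32] -> [0, 0, 32, 32]  score +32 (running 32)
row 3: [8, 16, 32, 2] -> [8, 16, 32, 2]  score +0 (running 32)
Board after move:
 0  8  2 64
 0  0 32  4
 0  0 32 32
 8 16 32  2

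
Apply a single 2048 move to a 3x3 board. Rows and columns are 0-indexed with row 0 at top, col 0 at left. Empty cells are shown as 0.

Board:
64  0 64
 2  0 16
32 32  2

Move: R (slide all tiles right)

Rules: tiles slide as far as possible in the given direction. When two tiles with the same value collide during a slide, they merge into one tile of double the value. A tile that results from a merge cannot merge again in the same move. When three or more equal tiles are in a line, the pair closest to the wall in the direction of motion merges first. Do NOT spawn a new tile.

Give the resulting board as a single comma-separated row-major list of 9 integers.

Slide right:
row 0: [64, 0, 64] -> [0, 0, 128]
row 1: [2, 0, 16] -> [0, 2, 16]
row 2: [32, 32, 2] -> [0, 64, 2]

Answer: 0, 0, 128, 0, 2, 16, 0, 64, 2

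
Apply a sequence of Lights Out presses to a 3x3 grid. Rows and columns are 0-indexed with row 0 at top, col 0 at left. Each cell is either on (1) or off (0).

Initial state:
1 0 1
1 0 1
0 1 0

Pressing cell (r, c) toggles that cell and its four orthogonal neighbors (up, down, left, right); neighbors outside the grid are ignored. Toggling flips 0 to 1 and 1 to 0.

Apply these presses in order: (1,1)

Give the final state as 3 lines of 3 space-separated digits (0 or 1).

After press 1 at (1,1):
1 1 1
0 1 0
0 0 0

Answer: 1 1 1
0 1 0
0 0 0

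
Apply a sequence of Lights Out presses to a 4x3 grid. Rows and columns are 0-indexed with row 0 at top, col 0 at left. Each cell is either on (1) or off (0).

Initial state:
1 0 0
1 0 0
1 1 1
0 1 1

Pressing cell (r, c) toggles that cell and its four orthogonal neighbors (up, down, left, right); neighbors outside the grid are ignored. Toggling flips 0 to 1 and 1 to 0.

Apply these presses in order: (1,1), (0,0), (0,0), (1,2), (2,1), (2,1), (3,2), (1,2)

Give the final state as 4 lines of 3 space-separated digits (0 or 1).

After press 1 at (1,1):
1 1 0
0 1 1
1 0 1
0 1 1

After press 2 at (0,0):
0 0 0
1 1 1
1 0 1
0 1 1

After press 3 at (0,0):
1 1 0
0 1 1
1 0 1
0 1 1

After press 4 at (1,2):
1 1 1
0 0 0
1 0 0
0 1 1

After press 5 at (2,1):
1 1 1
0 1 0
0 1 1
0 0 1

After press 6 at (2,1):
1 1 1
0 0 0
1 0 0
0 1 1

After press 7 at (3,2):
1 1 1
0 0 0
1 0 1
0 0 0

After press 8 at (1,2):
1 1 0
0 1 1
1 0 0
0 0 0

Answer: 1 1 0
0 1 1
1 0 0
0 0 0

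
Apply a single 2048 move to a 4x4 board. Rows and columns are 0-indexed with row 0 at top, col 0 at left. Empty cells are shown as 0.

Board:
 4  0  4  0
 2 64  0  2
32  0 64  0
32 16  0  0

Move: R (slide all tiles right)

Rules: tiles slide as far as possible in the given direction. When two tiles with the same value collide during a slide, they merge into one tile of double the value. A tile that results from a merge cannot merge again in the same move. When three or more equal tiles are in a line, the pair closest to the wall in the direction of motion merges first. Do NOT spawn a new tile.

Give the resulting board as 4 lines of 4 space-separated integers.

Answer:  0  0  0  8
 0  2 64  2
 0  0 32 64
 0  0 32 16

Derivation:
Slide right:
row 0: [4, 0, 4, 0] -> [0, 0, 0, 8]
row 1: [2, 64, 0, 2] -> [0, 2, 64, 2]
row 2: [32, 0, 64, 0] -> [0, 0, 32, 64]
row 3: [32, 16, 0, 0] -> [0, 0, 32, 16]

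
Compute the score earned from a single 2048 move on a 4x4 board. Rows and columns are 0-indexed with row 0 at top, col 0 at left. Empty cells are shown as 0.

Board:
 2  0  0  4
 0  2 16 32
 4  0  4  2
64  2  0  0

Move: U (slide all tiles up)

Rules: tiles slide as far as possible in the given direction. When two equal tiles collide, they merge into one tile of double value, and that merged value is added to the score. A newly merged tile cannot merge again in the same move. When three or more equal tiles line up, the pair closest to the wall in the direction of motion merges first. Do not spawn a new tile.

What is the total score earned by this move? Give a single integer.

Slide up:
col 0: [2, 0, 4, 64] -> [2, 4, 64, 0]  score +0 (running 0)
col 1: [0, 2, 0, 2] -> [4, 0, 0, 0]  score +4 (running 4)
col 2: [0, 16, 4, 0] -> [16, 4, 0, 0]  score +0 (running 4)
col 3: [4, 32, 2, 0] -> [4, 32, 2, 0]  score +0 (running 4)
Board after move:
 2  4 16  4
 4  0  4 32
64  0  0  2
 0  0  0  0

Answer: 4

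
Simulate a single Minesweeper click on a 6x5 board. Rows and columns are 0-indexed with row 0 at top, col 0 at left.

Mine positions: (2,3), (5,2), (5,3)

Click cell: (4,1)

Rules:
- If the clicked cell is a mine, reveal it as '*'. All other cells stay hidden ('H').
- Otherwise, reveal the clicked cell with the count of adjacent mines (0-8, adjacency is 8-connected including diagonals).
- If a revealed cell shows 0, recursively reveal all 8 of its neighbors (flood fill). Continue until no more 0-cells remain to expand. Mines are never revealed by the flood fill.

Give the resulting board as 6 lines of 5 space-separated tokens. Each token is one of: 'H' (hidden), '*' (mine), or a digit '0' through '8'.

H H H H H
H H H H H
H H H H H
H H H H H
H 1 H H H
H H H H H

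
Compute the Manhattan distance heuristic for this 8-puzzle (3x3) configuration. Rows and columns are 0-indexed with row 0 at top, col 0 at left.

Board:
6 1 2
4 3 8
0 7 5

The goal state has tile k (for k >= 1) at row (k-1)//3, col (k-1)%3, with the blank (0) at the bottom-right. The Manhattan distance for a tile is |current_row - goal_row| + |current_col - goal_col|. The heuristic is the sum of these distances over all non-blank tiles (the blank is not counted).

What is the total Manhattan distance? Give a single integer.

Tile 6: at (0,0), goal (1,2), distance |0-1|+|0-2| = 3
Tile 1: at (0,1), goal (0,0), distance |0-0|+|1-0| = 1
Tile 2: at (0,2), goal (0,1), distance |0-0|+|2-1| = 1
Tile 4: at (1,0), goal (1,0), distance |1-1|+|0-0| = 0
Tile 3: at (1,1), goal (0,2), distance |1-0|+|1-2| = 2
Tile 8: at (1,2), goal (2,1), distance |1-2|+|2-1| = 2
Tile 7: at (2,1), goal (2,0), distance |2-2|+|1-0| = 1
Tile 5: at (2,2), goal (1,1), distance |2-1|+|2-1| = 2
Sum: 3 + 1 + 1 + 0 + 2 + 2 + 1 + 2 = 12

Answer: 12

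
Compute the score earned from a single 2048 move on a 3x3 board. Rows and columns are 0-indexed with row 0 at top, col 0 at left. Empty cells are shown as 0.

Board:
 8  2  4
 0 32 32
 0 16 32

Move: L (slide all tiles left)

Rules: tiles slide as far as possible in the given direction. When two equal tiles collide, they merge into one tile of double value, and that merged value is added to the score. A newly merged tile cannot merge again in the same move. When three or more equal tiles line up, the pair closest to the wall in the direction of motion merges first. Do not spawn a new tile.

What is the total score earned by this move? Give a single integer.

Slide left:
row 0: [8, 2, 4] -> [8, 2, 4]  score +0 (running 0)
row 1: [0, 32, 32] -> [64, 0, 0]  score +64 (running 64)
row 2: [0, 16, 32] -> [16, 32, 0]  score +0 (running 64)
Board after move:
 8  2  4
64  0  0
16 32  0

Answer: 64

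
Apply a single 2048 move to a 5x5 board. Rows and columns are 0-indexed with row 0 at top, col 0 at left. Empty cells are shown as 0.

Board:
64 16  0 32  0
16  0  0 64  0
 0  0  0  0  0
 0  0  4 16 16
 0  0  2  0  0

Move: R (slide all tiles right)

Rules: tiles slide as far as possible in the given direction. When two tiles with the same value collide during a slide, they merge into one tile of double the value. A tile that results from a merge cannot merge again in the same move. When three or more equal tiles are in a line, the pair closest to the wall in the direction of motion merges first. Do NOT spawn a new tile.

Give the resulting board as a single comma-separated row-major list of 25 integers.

Slide right:
row 0: [64, 16, 0, 32, 0] -> [0, 0, 64, 16, 32]
row 1: [16, 0, 0, 64, 0] -> [0, 0, 0, 16, 64]
row 2: [0, 0, 0, 0, 0] -> [0, 0, 0, 0, 0]
row 3: [0, 0, 4, 16, 16] -> [0, 0, 0, 4, 32]
row 4: [0, 0, 2, 0, 0] -> [0, 0, 0, 0, 2]

Answer: 0, 0, 64, 16, 32, 0, 0, 0, 16, 64, 0, 0, 0, 0, 0, 0, 0, 0, 4, 32, 0, 0, 0, 0, 2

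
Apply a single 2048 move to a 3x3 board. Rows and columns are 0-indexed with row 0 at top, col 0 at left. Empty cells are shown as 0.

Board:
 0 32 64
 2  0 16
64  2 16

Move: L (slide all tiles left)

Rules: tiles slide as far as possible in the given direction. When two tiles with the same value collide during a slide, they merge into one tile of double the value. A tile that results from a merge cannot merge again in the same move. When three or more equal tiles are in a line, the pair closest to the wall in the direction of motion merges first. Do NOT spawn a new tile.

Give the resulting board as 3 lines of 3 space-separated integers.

Slide left:
row 0: [0, 32, 64] -> [32, 64, 0]
row 1: [2, 0, 16] -> [2, 16, 0]
row 2: [64, 2, 16] -> [64, 2, 16]

Answer: 32 64  0
 2 16  0
64  2 16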